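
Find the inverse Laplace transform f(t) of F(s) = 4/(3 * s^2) 4 * t/3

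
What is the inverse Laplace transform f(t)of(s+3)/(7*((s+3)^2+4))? exp(-3*t)*cos(2*t)/7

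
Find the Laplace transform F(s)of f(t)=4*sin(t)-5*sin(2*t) 4/(s^2 + 1)-10/(s^2 + 4)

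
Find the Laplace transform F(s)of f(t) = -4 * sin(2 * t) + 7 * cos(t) 7 * s/(s^2 + 1) - 8/(s^2 + 4)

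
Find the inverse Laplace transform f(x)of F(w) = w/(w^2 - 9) cosh(3*x)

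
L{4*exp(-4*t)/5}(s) 4/(5*(s + 4))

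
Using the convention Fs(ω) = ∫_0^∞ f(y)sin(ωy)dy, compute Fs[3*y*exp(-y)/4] 3*ω/(2*(ω^2 + 1)^2)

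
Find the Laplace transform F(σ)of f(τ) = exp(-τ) 1/(σ+1)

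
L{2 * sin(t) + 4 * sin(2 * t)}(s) 2/(s^2 + 1) + 8/(s^2 + 4)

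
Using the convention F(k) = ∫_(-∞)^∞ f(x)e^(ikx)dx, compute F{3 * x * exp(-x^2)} 3 * I * sqrt(pi) * k * exp(-k^2/4)/2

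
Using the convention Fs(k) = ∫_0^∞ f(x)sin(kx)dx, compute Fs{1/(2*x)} pi/4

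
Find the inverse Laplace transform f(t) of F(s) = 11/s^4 11*t^3/6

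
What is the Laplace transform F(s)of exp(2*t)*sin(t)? 1/((s - 2)^2 + 1)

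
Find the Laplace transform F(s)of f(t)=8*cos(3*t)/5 8*s/(5*(s^2 + 9))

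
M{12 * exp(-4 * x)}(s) 12 * gamma(s)/2^(2 * s)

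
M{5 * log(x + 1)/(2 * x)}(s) -5 * pi * csc(pi * s)/(2 * s - 2)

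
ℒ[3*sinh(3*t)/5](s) 9/(5*(s^2 - 9))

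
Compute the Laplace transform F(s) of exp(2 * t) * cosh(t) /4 (s - 2) /(4 * ((s - 2) ^2 - 1) ) 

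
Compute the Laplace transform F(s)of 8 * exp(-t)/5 8/(5 * (s + 1))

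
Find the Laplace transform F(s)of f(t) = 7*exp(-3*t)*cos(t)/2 7*(s + 3)/(2*((s + 3)^2 + 1))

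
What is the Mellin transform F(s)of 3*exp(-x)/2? 3*gamma(s)/2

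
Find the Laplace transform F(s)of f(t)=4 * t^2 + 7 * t 7/s^2 + 8/s^3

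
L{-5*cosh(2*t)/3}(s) -5*s/(3*s^2-12)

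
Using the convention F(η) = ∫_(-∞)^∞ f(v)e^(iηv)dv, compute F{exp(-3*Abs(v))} 6/(η^2 + 9)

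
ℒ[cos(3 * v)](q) q/(q^2 + 9)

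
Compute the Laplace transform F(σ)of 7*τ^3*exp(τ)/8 21/(4*(σ - 1)^4)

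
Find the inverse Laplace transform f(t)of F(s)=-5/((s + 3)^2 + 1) -5 * exp(-3 * t) * sin(t)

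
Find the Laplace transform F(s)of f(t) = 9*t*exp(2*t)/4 9/(4*(s - 2)^2)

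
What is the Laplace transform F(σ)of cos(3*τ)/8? σ/(8*(σ^2+9))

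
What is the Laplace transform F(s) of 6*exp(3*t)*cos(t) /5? 6*(s - 3) /(5*((s - 3) ^2 + 1) ) 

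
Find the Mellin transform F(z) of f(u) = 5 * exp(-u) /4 5 * gamma(z) /4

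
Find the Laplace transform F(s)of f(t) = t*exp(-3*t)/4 1/(4*(s + 3)^2)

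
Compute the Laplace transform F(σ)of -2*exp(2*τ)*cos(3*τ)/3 2*(2 - σ)/(3*((σ - 2)^2 + 9))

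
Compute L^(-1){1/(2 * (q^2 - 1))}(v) sinh(v)/2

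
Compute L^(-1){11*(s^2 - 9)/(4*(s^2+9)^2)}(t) 11*t*cos(3*t)/4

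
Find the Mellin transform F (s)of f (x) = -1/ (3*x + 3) -pi*csc (pi*s)/3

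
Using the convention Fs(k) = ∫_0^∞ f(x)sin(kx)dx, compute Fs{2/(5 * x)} pi/5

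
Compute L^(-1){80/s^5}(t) 10 * t^4/3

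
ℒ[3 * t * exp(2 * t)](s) 3/(s - 2) ^2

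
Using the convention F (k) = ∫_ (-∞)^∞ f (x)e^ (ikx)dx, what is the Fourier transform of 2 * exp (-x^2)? 2 * sqrt (pi) * exp (-k^2/4)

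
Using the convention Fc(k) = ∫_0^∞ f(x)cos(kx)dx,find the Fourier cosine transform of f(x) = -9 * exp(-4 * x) -36/(k^2 + 16)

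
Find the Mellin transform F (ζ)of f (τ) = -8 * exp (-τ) -8 * gamma (ζ)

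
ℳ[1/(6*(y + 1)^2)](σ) (-pi*σ + pi)/(6*sin(pi*σ))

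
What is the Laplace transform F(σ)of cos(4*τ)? σ/(σ^2 + 16)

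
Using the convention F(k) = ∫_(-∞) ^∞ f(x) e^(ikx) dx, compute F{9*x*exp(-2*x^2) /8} 9*sqrt(2)*I*sqrt(pi)*k*exp(-k^2/8) /64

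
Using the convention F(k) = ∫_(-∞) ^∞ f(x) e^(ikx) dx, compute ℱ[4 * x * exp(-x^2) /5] 2 * I * sqrt(pi) * k * exp(-k^2/4) /5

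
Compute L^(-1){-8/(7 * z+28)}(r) -8 * exp(-4 * r)/7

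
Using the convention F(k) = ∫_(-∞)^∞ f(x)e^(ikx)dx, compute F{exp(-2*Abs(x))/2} 2/(k^2 + 4)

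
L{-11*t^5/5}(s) -264/s^6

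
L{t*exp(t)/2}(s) 1/(2*(s - 1)^2)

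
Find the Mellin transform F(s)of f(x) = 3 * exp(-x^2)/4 3 * gamma(s/2)/8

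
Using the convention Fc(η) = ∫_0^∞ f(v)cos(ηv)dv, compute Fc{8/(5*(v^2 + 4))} 2*pi*exp(-2*η)/5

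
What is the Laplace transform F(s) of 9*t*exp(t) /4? 9/(4*(s - 1) ^2) 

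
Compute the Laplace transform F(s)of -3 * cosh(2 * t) -3 * s/(s^2 - 4)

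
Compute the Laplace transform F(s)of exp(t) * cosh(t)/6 (s - 1)/(6 * s * (s - 2))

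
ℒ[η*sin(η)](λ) 2*λ/(λ^2+1)^2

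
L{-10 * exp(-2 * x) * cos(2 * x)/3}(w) 10 * (-w - 2)/(3 * ((w + 2)^2 + 4))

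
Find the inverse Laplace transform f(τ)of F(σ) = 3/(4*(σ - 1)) 3*exp(τ)/4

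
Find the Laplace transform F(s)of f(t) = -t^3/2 -3/s^4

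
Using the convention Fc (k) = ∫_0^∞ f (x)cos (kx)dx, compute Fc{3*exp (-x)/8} 3/ (8*(k^2 + 1))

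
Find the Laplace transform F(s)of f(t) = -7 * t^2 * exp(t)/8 -7/(4 * (s - 1)^3)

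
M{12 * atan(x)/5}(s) -6 * pi * sec(pi * s/2)/(5 * s)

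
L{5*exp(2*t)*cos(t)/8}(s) 5*(s - 2)/(8*((s - 2)^2 + 1))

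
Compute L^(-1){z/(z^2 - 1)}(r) cosh(r)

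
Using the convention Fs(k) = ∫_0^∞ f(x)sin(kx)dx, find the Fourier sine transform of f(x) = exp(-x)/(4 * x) atan(k)/4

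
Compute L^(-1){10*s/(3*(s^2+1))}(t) 10*cos(t)/3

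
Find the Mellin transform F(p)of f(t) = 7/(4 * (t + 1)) 7 * pi * csc(pi * p)/4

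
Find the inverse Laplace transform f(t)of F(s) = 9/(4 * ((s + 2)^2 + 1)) 9 * exp(-2 * t) * sin(t)/4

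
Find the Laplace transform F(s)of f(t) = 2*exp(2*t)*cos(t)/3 2*(s - 2)/(3*((s - 2)^2 + 1))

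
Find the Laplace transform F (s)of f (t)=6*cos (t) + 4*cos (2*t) 6*s/ (s^2 + 1) + 4*s/ (s^2 + 4)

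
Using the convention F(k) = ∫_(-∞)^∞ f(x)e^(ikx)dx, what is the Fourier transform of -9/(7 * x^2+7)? -9 * pi * exp(-Abs(k))/7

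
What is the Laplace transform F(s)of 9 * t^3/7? 54/(7 * s^4)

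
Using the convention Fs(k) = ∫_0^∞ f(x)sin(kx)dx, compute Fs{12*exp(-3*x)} 12*k/(k^2 + 9)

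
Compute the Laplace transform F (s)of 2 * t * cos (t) 2 * (s^2 - 1)/ (s^2 + 1)^2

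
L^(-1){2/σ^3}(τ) τ^2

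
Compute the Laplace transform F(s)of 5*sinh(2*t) 10/(s^2-4)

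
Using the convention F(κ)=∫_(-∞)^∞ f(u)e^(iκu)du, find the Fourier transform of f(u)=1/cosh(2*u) pi/(2*cosh(pi*κ/4))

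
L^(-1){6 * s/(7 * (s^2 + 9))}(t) 6 * cos(3 * t)/7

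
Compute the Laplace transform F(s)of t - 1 s^(-2) - 1/s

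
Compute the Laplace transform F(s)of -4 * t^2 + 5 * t 5/s^2-8/s^3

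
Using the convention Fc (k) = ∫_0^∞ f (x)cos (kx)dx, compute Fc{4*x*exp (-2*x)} 4*(4 - k^2)/ (k^2 + 4)^2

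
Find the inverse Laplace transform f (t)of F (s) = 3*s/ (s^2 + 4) 3*cos (2*t)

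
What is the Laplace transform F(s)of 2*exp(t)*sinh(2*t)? 4/((s - 1)^2 - 4)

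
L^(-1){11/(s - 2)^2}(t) 11*t*exp(2*t)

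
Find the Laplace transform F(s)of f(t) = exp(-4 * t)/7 1/(7 * (s + 4))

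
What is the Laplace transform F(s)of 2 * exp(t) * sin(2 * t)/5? 4/(5 * ((s - 1)^2 + 4))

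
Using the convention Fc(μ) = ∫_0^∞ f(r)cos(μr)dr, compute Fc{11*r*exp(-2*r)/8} 11*(4 - μ^2)/(8*(μ^2 + 4)^2)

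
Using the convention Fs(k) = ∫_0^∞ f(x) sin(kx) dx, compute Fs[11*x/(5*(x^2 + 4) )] 11*pi*exp(-2*k) /10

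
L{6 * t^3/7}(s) 36/(7 * s^4)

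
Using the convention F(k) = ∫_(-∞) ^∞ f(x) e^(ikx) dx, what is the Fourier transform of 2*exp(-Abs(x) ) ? 4/(k^2 + 1) 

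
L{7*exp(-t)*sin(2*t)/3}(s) 14/(3*((s + 1)^2 + 4))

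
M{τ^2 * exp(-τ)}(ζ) gamma(ζ + 2)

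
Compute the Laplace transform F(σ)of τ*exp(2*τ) (σ - 2)^(-2)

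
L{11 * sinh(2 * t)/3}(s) 22/(3 * (s^2 - 4))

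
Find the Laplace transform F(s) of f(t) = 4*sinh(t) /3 4/(3*(s^2 - 1) ) 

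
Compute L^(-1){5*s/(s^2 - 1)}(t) 5*cosh(t)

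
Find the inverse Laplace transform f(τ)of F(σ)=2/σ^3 τ^2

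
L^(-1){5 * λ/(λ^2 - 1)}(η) 5 * cosh(η)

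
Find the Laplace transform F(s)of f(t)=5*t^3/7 30/(7*s^4)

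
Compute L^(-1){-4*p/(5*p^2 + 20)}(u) -4*cos(2*u)/5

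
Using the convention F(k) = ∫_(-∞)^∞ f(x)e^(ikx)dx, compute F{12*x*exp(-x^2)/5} 6*I*sqrt(pi)*k*exp(-k^2/4)/5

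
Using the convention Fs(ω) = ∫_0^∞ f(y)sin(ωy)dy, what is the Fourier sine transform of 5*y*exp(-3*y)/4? 15*ω/(2*(ω^2 + 9)^2)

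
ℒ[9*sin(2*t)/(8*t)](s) 9*atan(2/s)/8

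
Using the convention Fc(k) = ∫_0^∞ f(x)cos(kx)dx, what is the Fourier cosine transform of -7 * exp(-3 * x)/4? -21/(4 * k^2 + 36)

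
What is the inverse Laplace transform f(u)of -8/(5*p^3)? -4*u^2/5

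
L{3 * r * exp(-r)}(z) 3/(z + 1)^2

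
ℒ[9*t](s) 9/s^2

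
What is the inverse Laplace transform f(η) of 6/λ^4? η^3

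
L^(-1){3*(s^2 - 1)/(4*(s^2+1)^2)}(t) 3*t*cos(t)/4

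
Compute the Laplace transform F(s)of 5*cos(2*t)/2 5*s/(2*(s^2+4))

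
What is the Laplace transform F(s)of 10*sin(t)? 10/(s^2 + 1)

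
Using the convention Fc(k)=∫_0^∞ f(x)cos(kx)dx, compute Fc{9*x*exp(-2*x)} 9*(4 - k^2)/(k^2 + 4)^2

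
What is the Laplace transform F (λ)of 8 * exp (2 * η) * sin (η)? 8/ ( (λ - 2)^2 + 1)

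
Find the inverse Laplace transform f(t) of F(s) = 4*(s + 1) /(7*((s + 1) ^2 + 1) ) 4*exp(-t)*cos(t) /7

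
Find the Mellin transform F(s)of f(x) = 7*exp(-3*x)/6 7*gamma(s)/(6*3^s)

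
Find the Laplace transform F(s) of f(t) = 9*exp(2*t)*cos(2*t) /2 9*(s - 2) /(2*((s - 2) ^2 + 4) ) 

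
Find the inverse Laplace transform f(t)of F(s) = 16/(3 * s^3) 8 * t^2/3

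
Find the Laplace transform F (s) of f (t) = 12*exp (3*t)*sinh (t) 12/ ( (s - 3) ^2-1) 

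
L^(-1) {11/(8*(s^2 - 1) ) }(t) 11*sinh(t) /8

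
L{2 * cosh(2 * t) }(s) 2 * s/(s^2 - 4) 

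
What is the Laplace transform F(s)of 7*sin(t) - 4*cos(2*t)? 7/(s^2 + 1) - 4*s/(s^2 + 4)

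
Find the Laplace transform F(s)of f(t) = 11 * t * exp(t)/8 11/(8 * (s - 1)^2)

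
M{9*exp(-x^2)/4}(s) 9*gamma(s/2)/8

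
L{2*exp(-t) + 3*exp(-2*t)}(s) 3/(s + 2) + 2/(s + 1)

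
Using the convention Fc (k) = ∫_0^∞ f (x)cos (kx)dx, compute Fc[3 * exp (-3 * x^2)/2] sqrt (3) * sqrt (pi) * exp (-k^2/12)/4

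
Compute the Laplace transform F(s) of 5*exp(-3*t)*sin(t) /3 5/(3*((s + 3) ^2 + 1) ) 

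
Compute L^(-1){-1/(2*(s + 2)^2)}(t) -t*exp(-2*t)/2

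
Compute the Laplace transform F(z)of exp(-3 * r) 1/(z + 3)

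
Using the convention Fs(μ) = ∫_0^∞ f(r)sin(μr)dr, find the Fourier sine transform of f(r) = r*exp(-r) 2*μ/(μ^2+1)^2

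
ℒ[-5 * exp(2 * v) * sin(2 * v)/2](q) -5/((q - 2)^2 + 4)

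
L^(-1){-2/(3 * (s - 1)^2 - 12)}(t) -exp(t) * sinh(2 * t)/3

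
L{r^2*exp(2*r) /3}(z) 2/(3*(z - 2) ^3) 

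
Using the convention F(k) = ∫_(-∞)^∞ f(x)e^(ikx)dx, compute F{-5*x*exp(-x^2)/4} -5*I*sqrt(pi)*k*exp(-k^2/4)/8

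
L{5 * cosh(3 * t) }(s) 5 * s/(s^2 - 9) 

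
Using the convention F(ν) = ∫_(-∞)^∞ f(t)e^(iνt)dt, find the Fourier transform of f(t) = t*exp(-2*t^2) sqrt(2)*I*sqrt(pi)*ν*exp(-ν^2/8)/8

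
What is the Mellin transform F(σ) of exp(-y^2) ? gamma(σ/2) /2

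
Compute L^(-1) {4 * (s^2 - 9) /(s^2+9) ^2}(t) 4 * t * cos(3 * t) 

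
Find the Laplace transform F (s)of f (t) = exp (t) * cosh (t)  (s - 1)/ (s * (s - 2))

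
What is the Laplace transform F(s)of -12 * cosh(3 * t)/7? -12 * s/(7 * s^2 - 63)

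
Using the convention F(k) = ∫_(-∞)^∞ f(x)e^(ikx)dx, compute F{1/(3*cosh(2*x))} pi/(6*cosh(pi*k/4))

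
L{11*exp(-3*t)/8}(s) 11/(8*(s + 3))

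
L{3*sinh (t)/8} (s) 3/ (8*(s^2 - 1))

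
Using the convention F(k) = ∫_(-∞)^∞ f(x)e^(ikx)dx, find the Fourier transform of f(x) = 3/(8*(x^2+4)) 3*pi*exp(-2*Abs(k))/16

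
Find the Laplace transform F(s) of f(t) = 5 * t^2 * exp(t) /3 10/(3 * (s - 1) ^3) 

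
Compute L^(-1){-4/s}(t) -4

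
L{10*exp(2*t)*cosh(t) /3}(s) 10*(s - 2) /(3*((s - 2) ^2 - 1) ) 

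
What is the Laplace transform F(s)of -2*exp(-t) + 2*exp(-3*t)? 2/(s + 3) - 2/(s + 1)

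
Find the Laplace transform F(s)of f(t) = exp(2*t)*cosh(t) (s - 2)/((s - 2)^2 - 1)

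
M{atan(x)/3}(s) -pi * sec(pi * s/2)/(6 * s)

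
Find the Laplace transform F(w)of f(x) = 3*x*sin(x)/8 3*w/(4*(w^2 + 1)^2)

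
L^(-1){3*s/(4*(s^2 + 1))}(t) 3*cos(t)/4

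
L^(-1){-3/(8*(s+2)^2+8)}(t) -3*exp(-2*t)*sin(t)/8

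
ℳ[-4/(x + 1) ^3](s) -2 * pi * (s - 2) * (s - 1) /sin(pi * s) 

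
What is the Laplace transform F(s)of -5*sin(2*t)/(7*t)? -5*atan(2/s)/7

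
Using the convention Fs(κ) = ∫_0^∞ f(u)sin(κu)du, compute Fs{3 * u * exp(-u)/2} 3 * κ/(κ^2 + 1)^2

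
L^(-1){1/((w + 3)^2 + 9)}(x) exp(-3 * x) * sin(3 * x)/3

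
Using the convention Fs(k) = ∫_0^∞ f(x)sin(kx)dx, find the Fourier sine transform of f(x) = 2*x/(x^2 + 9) pi*exp(-3*k)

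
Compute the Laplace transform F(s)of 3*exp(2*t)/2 3/(2*(s - 2))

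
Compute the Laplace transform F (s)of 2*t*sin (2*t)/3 8*s/ (3*(s^2 + 4)^2)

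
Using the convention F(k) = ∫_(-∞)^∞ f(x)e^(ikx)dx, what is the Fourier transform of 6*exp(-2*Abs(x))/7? 24/(7*(k^2 + 4))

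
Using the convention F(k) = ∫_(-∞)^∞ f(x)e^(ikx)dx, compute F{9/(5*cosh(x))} 9*pi/(5*cosh(pi*k/2))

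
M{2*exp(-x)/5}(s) 2*gamma(s)/5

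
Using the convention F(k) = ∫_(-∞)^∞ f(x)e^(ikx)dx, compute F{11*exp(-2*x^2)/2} 11*sqrt(2)*sqrt(pi)*exp(-k^2/8)/4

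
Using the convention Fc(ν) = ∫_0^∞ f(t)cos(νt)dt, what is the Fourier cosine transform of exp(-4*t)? 4/(ν^2+16)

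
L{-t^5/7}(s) -120/(7 * s^6)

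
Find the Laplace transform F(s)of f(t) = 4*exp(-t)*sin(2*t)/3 8/(3*((s + 1)^2 + 4))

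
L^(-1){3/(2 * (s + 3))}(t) 3 * exp(-3 * t)/2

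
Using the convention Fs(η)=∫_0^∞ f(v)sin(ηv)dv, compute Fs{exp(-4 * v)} η/(η^2 + 16)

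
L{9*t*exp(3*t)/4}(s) 9/(4*(s - 3)^2)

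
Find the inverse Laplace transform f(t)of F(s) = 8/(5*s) 8/5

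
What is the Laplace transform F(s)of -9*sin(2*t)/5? -18/(5*s^2 + 20)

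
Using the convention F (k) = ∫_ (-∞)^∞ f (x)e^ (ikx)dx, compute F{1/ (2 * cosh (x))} pi/ (2 * cosh (pi * k/2))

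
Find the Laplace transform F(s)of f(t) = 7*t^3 42/s^4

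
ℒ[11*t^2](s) 22/s^3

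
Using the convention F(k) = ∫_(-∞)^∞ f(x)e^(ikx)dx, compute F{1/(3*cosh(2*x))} pi/(6*cosh(pi*k/4))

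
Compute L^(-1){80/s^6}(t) 2*t^5/3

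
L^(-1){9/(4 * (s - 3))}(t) 9 * exp(3 * t)/4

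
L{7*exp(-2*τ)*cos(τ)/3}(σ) 7*(σ + 2)/(3*((σ + 2)^2 + 1))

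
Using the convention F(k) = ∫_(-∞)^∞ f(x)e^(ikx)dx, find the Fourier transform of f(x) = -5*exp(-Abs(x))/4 -5/(2*k^2 + 2)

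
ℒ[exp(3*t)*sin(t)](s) 1/((s - 3)^2+1)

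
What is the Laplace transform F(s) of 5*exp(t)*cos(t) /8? 5*(s - 1) /(8*((s - 1) ^2 + 1) ) 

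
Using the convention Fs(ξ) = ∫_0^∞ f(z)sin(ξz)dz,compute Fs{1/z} pi/2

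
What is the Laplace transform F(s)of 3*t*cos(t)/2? 3*(s^2 - 1)/(2*(s^2 + 1)^2)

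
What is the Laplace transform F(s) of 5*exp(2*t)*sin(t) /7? 5/(7*((s - 2) ^2 + 1) ) 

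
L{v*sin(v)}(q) 2*q/(q^2 + 1)^2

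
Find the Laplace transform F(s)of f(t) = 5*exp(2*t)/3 5/(3*(s - 2))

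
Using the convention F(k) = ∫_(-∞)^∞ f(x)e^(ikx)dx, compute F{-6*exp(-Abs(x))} -12/(k^2 + 1)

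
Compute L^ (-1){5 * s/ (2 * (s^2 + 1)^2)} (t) 5 * t * sin (t)/4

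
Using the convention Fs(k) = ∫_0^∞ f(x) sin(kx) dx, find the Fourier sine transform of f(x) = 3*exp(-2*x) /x 3*atan(k/2) 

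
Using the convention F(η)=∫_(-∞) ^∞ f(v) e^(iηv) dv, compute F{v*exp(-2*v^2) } sqrt(2)*I*sqrt(pi)*η*exp(-η^2/8) /8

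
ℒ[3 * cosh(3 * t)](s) 3 * s/(s^2 - 9)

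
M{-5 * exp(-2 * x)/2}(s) -5 * gamma(s)/(2 * 2^s)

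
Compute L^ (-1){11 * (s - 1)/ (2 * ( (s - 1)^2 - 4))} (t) 11 * exp (t) * cosh (2 * t)/2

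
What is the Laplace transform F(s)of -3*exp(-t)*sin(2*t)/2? -3/((s+1)^2+4)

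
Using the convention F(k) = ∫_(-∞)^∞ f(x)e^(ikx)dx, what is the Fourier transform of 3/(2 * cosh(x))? 3 * pi/(2 * cosh(pi * k/2))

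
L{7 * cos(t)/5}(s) 7 * s/(5 * (s^2 + 1))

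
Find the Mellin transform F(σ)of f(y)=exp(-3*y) gamma(σ)/3^σ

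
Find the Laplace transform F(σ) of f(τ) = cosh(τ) σ/(σ^2 - 1) 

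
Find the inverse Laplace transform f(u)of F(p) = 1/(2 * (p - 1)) exp(u)/2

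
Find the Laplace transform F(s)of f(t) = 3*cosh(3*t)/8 3*s/(8*(s^2 - 9))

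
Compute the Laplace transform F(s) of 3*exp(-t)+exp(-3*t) 1/(s+3)+3/(s+1) 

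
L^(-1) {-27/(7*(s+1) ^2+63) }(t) -9*exp(-t)*sin(3*t) /7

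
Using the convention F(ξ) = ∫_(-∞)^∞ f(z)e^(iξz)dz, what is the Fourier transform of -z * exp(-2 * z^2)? -sqrt(2) * I * sqrt(pi) * ξ * exp(-ξ^2/8)/8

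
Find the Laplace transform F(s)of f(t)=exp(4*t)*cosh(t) (s - 4)/((s - 4)^2 - 1)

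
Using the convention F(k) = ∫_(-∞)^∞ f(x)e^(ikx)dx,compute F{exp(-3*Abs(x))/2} 3/(k^2 + 9)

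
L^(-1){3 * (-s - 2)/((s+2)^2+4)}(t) -3 * exp(-2 * t) * cos(2 * t)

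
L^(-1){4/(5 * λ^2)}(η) 4 * η/5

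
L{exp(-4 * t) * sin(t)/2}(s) 1/(2 * ((s + 4)^2 + 1))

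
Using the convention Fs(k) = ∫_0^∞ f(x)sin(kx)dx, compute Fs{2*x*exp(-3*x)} 12*k/(k^2 + 9)^2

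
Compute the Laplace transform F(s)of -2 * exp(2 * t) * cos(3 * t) 2 * (2 - s)/((s - 2)^2+9)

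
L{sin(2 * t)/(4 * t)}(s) atan(2/s)/4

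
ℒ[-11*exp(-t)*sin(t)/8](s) -11/(8*(s + 1)^2 + 8)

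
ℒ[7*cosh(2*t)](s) 7*s/(s^2-4)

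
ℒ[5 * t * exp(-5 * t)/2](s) 5/(2 * (s + 5)^2)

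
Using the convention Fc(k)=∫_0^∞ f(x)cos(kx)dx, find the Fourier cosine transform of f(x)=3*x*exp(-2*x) 3*(4 - k^2)/(k^2 + 4)^2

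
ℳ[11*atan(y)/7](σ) -11*pi*sec(pi*σ/2)/(14*σ)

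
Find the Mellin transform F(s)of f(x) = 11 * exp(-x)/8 11 * gamma(s)/8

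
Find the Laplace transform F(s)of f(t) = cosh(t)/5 s/(5*(s^2 - 1))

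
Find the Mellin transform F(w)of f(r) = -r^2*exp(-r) -gamma(w + 2)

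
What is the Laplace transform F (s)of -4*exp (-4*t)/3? -4/ (3*s+12)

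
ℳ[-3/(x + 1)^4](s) pi * (s - 3) * (s - 2) * (s - 1)/(2 * sin(pi * s))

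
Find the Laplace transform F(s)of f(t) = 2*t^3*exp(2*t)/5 12/(5*(s - 2)^4)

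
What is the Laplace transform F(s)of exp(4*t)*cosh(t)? (s - 4)/((s - 4)^2 - 1)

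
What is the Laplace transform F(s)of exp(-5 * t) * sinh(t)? 1/((s + 5)^2 - 1)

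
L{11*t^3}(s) 66/s^4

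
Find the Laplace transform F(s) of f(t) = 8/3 8/(3*s) 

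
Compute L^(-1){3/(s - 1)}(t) 3 * exp(t)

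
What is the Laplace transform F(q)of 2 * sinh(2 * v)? 4/(q^2 - 4)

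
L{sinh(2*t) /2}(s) 1/(s^2 - 4) 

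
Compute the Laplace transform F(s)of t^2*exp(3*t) 2/(s - 3)^3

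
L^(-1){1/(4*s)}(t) 1/4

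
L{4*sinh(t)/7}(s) 4/(7*(s^2 - 1))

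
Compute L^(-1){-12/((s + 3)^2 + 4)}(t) -6 * exp(-3 * t) * sin(2 * t)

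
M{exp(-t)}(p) gamma(p)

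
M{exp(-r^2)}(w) gamma(w/2)/2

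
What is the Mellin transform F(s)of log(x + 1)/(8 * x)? -pi * csc(pi * s)/(8 * s - 8)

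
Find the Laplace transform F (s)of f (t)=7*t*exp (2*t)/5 7/ (5*(s - 2)^2)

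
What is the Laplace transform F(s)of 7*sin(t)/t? 7*atan(1/s)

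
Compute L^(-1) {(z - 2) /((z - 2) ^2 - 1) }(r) exp(2 * r) * cosh(r) 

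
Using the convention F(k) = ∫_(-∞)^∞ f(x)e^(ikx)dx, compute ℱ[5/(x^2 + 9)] 5 * pi * exp(-3 * Abs(k))/3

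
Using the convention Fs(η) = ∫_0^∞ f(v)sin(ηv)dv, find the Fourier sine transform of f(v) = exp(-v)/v atan(η)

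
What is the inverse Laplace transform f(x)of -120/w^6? -x^5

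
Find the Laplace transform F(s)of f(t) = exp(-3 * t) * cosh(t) (s + 3)/((s + 3)^2 - 1)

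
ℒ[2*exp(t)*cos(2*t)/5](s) 2*(s - 1)/(5*((s - 1)^2+4))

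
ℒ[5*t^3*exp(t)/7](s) 30/(7*(s - 1)^4)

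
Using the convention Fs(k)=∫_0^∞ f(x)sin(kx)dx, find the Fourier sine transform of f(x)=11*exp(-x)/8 11*k/(8*(k^2 + 1))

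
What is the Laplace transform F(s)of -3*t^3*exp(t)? -18/(s - 1)^4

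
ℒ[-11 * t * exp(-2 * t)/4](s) -11/(4 * (s + 2)^2)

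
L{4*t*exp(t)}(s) 4/(s - 1)^2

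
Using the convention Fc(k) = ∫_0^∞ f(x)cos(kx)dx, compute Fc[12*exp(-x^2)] 6*sqrt(pi)*exp(-k^2/4)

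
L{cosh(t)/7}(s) s/(7*(s^2 - 1))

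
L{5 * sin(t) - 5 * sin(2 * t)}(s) 5/(s^2 + 1) - 10/(s^2 + 4)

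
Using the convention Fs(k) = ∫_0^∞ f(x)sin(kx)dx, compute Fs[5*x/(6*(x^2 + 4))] 5*pi*exp(-2*k)/12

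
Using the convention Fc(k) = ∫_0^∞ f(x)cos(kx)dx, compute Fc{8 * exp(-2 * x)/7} 16/(7 * (k^2+4))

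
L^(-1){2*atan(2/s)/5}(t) 2*sin(2*t)/(5*t)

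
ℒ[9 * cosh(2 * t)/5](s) 9 * s/(5 * (s^2 - 4))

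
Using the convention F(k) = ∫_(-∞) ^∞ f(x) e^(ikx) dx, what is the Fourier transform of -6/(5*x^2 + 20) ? -3*pi*exp(-2*Abs(k) ) /5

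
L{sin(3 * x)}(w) 3/(w^2 + 9)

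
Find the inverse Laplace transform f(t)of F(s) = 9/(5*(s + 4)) 9*exp(-4*t)/5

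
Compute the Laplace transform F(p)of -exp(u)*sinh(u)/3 -1/(3*p*(p - 2))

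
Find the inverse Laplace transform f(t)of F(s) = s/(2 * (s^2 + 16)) cos(4 * t)/2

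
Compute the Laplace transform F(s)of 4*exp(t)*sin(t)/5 4/(5*((s - 1)^2 + 1))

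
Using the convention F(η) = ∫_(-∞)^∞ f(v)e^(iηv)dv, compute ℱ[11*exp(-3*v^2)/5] 11*sqrt(3)*sqrt(pi)*exp(-η^2/12)/15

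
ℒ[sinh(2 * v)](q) 2/(q^2-4)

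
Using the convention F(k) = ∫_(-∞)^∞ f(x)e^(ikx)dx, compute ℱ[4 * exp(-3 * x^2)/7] 4 * sqrt(3) * sqrt(pi) * exp(-k^2/12)/21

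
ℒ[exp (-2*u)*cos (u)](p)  (p+2)/ ( (p+2)^2+1)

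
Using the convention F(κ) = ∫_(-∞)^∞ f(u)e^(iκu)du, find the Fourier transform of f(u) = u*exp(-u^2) I*sqrt(pi)*κ*exp(-κ^2/4)/2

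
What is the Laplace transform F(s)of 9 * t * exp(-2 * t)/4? 9/(4 * (s + 2)^2)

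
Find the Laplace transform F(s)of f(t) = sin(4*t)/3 4/(3*(s^2+16))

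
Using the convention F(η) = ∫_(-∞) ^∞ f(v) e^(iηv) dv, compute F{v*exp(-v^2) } I*sqrt(pi)*η*exp(-η^2/4) /2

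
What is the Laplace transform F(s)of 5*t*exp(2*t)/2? 5/(2*(s - 2)^2)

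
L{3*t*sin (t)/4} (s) 3*s/ (2*(s^2 + 1)^2)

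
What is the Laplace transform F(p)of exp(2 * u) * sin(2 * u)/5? 2/(5 * ((p - 2)^2 + 4))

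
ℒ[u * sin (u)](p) 2 * p/ (p^2 + 1)^2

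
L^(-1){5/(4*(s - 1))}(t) 5*exp(t)/4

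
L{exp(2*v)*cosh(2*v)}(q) (q - 2)/(q*(q - 4))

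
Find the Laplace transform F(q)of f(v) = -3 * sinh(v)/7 -3/(7 * q^2 - 7)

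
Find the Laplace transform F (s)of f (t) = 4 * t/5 4/ (5 * s^2)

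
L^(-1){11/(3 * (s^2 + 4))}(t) 11 * sin(2 * t)/6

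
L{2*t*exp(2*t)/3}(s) 2/(3*(s - 2)^2)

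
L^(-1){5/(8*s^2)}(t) 5*t/8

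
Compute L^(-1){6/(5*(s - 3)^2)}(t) 6*t*exp(3*t)/5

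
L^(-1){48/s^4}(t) 8*t^3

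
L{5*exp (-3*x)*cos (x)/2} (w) 5*(w + 3)/ (2*( (w + 3)^2 + 1))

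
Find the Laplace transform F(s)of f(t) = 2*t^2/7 4/(7*s^3)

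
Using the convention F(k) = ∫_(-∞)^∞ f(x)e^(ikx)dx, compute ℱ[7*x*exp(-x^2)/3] 7*I*sqrt(pi)*k*exp(-k^2/4)/6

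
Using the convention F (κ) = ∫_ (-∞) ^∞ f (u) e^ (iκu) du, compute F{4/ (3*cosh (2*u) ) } 2*pi/ (3*cosh (pi*κ/4) ) 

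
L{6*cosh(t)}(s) 6*s/(s^2 - 1)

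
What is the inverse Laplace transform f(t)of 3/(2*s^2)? 3*t/2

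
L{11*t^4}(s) 264/s^5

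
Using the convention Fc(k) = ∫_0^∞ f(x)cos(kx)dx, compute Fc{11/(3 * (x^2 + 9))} 11 * pi * exp(-3 * k)/18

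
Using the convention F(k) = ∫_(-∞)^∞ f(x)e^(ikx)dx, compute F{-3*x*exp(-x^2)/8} -3*I*sqrt(pi)*k*exp(-k^2/4)/16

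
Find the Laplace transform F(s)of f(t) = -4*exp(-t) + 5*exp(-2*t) 5/(s + 2) - 4/(s + 1)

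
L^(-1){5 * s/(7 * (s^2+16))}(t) 5 * cos(4 * t)/7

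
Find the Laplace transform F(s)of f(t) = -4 -4/s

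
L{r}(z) z^(-2)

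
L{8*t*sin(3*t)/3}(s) 16*s/(s^2+9)^2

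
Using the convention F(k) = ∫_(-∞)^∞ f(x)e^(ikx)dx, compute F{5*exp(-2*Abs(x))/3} 20/(3*(k^2 + 4))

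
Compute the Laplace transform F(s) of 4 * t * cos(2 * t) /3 4 * (s^2 - 4) /(3 * (s^2 + 4) ^2) 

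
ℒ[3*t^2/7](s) 6/(7*s^3)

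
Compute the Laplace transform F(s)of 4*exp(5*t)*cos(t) 4*(s - 5)/((s - 5)^2 + 1)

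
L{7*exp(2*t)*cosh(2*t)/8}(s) 7*(s - 2)/(8*s*(s - 4))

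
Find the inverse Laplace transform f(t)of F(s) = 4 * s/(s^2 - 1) 4 * cosh(t)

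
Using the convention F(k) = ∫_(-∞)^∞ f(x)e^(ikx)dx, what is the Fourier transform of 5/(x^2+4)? 5*pi*exp(-2*Abs(k))/2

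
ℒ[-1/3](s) -1/(3*s)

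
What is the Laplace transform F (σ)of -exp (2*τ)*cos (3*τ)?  (2 - σ)/ ( (σ - 2)^2 + 9)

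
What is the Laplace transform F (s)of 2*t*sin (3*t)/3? 4*s/ (s^2 + 9)^2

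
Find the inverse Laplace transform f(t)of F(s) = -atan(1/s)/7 -sin(t)/(7*t)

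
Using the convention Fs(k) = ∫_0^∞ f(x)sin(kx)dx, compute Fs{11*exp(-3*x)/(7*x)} 11*atan(k/3)/7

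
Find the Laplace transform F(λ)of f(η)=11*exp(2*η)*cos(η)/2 11*(λ - 2)/(2*((λ - 2)^2 + 1))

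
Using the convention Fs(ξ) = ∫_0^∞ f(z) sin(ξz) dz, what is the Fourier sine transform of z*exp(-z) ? 2*ξ/(ξ^2 + 1) ^2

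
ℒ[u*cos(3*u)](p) (p^2 - 9)/(p^2 + 9)^2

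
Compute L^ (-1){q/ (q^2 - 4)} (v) cosh (2 * v)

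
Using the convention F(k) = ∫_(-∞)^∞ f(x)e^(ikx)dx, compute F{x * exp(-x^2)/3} I * sqrt(pi) * k * exp(-k^2/4)/6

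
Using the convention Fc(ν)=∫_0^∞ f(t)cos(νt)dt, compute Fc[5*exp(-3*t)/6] 5/(2*(ν^2 + 9))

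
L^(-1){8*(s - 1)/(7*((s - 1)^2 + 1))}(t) 8*exp(t)*cos(t)/7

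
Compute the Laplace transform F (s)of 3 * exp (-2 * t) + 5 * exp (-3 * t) 5/ (s + 3) + 3/ (s + 2)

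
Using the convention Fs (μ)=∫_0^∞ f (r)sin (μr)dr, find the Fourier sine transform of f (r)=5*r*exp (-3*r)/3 10*μ/ (μ^2 + 9)^2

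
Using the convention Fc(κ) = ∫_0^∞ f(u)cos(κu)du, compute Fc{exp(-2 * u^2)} sqrt(2) * sqrt(pi) * exp(-κ^2/8)/4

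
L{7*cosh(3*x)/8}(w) 7*w/(8*(w^2-9))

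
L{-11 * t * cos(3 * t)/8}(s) 11 * (9 - s^2)/(8 * (s^2 + 9)^2)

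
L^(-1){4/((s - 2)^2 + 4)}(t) 2 * exp(2 * t) * sin(2 * t)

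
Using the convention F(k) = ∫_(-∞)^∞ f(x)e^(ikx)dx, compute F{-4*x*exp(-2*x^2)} -sqrt(2)*I*sqrt(pi)*k*exp(-k^2/8)/2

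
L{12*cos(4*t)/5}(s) 12*s/(5*(s^2 + 16))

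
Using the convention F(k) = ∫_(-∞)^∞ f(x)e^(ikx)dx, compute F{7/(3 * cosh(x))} 7 * pi/(3 * cosh(pi * k/2))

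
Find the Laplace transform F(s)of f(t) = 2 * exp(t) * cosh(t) 2 * (s - 1)/(s * (s - 2))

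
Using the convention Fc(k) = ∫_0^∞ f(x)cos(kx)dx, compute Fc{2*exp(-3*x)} 6/(k^2 + 9)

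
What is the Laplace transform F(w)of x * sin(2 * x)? 4 * w/(w^2 + 4)^2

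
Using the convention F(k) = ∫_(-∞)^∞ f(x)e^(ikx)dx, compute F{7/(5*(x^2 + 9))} 7*pi*exp(-3*Abs(k))/15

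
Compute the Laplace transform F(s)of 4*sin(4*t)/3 16/(3*(s^2+16))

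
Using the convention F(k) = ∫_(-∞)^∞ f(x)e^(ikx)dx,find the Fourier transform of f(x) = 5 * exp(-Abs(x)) 10/(k^2+1)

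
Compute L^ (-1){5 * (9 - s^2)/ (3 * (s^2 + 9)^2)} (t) -5 * t * cos (3 * t)/3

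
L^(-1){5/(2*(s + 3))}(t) 5*exp(-3*t)/2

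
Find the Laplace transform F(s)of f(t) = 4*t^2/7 8/(7*s^3)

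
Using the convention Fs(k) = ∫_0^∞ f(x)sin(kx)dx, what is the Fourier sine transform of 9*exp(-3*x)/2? 9*k/(2*(k^2 + 9))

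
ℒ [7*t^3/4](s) 21/(2*s^4)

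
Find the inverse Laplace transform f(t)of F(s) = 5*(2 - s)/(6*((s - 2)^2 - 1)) -5*exp(2*t)*cosh(t)/6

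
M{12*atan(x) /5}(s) -6*pi*sec(pi*s/2) /(5*s) 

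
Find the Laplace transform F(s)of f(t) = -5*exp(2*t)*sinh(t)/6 -5/(6*(s - 2)^2 - 6)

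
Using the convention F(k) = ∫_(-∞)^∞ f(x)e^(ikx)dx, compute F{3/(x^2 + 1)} 3 * pi * exp(-Abs(k))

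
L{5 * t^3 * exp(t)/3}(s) 10/(s - 1)^4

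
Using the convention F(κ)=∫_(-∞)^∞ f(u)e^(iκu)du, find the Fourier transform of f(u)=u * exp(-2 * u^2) sqrt(2) * I * sqrt(pi) * κ * exp(-κ^2/8)/8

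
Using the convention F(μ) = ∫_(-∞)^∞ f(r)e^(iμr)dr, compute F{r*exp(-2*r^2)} sqrt(2)*I*sqrt(pi)*μ*exp(-μ^2/8)/8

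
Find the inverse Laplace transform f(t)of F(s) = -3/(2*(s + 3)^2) -3*t*exp(-3*t)/2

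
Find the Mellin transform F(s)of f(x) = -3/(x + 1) -3 * pi * csc(pi * s)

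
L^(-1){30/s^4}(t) 5*t^3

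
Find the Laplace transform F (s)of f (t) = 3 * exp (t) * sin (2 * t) 6/ ( (s - 1)^2+4)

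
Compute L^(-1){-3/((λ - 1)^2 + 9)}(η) -exp(η)*sin(3*η)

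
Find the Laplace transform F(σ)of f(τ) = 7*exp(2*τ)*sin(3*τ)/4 21/(4*((σ - 2)^2+9))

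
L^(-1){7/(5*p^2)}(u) 7*u/5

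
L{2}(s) 2/s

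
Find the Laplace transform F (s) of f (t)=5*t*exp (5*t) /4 5/ (4*(s - 5) ^2) 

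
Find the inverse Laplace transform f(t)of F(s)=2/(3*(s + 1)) 2*exp(-t)/3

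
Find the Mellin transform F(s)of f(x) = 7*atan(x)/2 -7*pi*sec(pi*s/2)/(4*s)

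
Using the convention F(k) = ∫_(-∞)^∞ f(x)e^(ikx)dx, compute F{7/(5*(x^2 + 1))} 7*pi*exp(-Abs(k))/5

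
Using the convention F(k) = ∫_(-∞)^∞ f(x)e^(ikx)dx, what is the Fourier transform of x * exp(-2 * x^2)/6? sqrt(2) * I * sqrt(pi) * k * exp(-k^2/8)/48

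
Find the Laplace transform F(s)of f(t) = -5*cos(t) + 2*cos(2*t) 2*s/(s^2 + 4) - 5*s/(s^2 + 1)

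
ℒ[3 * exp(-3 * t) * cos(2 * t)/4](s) 3 * (s+3)/(4 * ((s+3)^2+4))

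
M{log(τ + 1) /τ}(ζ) -pi * csc(pi * ζ) /(ζ - 1) 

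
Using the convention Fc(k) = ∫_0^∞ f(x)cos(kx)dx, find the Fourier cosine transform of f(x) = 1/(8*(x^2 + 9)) pi*exp(-3*k)/48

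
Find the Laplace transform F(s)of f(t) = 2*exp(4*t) 2/(s - 4)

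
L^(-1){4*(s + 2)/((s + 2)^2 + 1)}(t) 4*exp(-2*t)*cos(t)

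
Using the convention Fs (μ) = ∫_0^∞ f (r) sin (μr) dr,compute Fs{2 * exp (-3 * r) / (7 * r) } 2 * atan (μ/3) /7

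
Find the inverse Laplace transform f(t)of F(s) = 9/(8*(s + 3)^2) 9*t*exp(-3*t)/8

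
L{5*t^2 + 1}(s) 1/s + 10/s^3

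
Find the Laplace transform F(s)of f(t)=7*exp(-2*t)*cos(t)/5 7*(s + 2)/(5*((s + 2)^2 + 1))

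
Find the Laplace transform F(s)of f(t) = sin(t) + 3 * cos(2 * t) 1/(s^2 + 1) + 3 * s/(s^2 + 4)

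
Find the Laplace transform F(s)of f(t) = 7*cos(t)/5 7*s/(5*(s^2 + 1))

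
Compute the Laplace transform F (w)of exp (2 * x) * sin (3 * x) 3/ ( (w - 2)^2 + 9)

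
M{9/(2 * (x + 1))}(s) 9 * pi * csc(pi * s)/2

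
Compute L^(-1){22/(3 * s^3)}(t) 11 * t^2/3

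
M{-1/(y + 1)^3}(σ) -pi*(σ - 2)*(σ - 1)/(2*sin(pi*σ))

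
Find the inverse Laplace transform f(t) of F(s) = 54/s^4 9*t^3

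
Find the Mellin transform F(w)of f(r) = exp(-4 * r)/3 gamma(w)/(3 * 4^w)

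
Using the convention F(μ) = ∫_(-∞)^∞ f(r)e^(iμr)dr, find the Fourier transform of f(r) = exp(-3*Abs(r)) 6/(μ^2 + 9)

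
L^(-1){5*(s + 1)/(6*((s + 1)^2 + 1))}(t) 5*exp(-t)*cos(t)/6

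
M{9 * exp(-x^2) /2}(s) 9 * gamma(s/2) /4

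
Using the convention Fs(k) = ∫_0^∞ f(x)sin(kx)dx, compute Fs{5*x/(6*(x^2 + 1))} 5*pi*exp(-k)/12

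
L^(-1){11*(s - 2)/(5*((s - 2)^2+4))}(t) 11*exp(2*t)*cos(2*t)/5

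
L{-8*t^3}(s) -48/s^4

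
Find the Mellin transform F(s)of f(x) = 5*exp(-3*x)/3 5*gamma(s)/(3*3^s)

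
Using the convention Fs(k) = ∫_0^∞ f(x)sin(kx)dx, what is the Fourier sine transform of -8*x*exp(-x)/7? -16*k/(7*(k^2 + 1)^2)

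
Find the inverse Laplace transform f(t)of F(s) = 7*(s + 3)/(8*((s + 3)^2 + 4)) 7*exp(-3*t)*cos(2*t)/8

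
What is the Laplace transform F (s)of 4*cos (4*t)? 4*s/ (s^2+16)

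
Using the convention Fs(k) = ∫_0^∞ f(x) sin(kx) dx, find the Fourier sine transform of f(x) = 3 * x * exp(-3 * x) 18 * k/(k^2 + 9) ^2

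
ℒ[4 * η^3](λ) 24/λ^4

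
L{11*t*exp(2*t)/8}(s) 11/(8*(s - 2)^2)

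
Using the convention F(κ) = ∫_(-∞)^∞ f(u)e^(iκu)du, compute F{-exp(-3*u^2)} -sqrt(3)*sqrt(pi)*exp(-κ^2/12)/3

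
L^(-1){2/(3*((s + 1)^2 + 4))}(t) exp(-t)*sin(2*t)/3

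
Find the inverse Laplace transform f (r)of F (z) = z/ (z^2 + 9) cos (3*r)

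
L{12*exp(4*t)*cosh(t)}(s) 12*(s - 4)/((s - 4)^2 - 1)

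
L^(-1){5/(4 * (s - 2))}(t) 5 * exp(2 * t)/4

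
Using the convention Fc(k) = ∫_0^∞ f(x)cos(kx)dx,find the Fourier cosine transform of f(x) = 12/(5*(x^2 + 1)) 6*pi*exp(-k)/5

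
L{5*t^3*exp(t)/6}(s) 5/(s - 1)^4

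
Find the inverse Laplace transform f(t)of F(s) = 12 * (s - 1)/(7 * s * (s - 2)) 12 * exp(t) * cosh(t)/7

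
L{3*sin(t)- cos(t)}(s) 3/(s^2 + 1)- s/(s^2 + 1)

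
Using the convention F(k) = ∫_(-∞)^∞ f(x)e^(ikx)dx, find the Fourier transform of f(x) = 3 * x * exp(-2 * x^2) 3 * sqrt(2) * I * sqrt(pi) * k * exp(-k^2/8)/8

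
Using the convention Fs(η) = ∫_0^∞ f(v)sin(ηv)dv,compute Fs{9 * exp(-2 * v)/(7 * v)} 9 * atan(η/2)/7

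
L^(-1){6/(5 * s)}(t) 6/5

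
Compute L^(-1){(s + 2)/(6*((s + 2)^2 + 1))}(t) exp(-2*t)*cos(t)/6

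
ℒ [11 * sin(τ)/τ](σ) 11 * atan(1/σ)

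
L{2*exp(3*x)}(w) 2/(w - 3)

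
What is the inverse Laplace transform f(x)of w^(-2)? x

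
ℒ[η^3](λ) 6/λ^4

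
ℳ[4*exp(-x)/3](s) 4*gamma(s)/3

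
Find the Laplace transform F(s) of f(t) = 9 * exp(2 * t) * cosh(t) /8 9 * (s - 2) /(8 * ((s - 2) ^2-1) ) 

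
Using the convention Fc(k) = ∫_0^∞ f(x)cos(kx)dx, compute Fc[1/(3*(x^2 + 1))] pi*exp(-k)/6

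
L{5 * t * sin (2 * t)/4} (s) 5 * s/ (s^2 + 4)^2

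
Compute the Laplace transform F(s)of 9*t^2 18/s^3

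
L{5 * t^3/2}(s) 15/s^4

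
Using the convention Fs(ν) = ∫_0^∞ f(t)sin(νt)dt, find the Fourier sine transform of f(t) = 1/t pi/2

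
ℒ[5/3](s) 5/(3*s)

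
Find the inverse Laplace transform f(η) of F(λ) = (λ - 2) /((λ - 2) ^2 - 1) exp(2 * η) * cosh(η) 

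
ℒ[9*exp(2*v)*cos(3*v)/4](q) 9*(q - 2)/(4*((q - 2)^2 + 9))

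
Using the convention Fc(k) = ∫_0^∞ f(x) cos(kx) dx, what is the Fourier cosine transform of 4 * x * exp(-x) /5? 4 * (1 - k^2) /(5 * (k^2 + 1) ^2) 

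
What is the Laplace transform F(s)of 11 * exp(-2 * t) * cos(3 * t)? 11 * (s + 2)/((s + 2)^2 + 9)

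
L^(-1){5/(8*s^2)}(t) 5*t/8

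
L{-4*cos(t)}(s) -4*s/(s^2 + 1)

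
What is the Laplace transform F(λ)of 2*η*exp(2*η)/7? 2/(7*(λ - 2)^2)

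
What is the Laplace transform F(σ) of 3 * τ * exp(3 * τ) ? 3/(σ - 3) ^2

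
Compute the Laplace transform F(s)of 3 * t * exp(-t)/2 3/(2 * (s + 1)^2)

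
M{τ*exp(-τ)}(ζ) gamma(ζ + 1)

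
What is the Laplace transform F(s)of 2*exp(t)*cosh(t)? 2*(s - 1)/(s*(s - 2))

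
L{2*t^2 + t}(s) 4/s^3 + s^(-2)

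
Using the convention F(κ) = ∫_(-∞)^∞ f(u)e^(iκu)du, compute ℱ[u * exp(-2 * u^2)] sqrt(2) * I * sqrt(pi) * κ * exp(-κ^2/8)/8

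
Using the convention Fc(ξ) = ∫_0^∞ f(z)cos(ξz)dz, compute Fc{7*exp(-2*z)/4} 7/(2*(ξ^2 + 4))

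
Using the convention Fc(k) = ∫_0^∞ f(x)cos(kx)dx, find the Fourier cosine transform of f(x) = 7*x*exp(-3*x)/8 7*(9 - k^2)/(8*(k^2+9)^2)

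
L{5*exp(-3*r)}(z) 5/(z + 3)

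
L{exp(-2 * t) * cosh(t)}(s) (s + 2)/((s + 2)^2 - 1)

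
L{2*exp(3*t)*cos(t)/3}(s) 2*(s - 3)/(3*((s - 3)^2 + 1))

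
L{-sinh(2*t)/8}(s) -1/(4*s^2 - 16)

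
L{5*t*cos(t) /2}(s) 5*(s^2 - 1) /(2*(s^2 + 1) ^2) 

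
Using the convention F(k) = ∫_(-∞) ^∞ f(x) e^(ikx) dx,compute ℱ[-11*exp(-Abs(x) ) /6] -11/(3*k^2 + 3) 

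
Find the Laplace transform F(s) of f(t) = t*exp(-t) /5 1/(5*(s + 1) ^2) 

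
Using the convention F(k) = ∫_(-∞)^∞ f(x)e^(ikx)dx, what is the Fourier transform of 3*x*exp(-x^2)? 3*I*sqrt(pi)*k*exp(-k^2/4)/2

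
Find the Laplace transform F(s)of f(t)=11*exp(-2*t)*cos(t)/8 11*(s + 2)/(8*((s + 2)^2 + 1))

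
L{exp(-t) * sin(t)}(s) 1/((s + 1)^2 + 1)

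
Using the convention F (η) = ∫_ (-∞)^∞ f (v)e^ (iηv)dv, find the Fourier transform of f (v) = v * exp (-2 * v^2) sqrt (2) * I * sqrt (pi) * η * exp (-η^2/8)/8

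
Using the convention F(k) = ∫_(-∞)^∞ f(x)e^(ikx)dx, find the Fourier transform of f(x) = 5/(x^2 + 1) 5*pi*exp(-Abs(k))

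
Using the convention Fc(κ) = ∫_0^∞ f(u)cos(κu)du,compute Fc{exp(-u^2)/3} sqrt(pi)*exp(-κ^2/4)/6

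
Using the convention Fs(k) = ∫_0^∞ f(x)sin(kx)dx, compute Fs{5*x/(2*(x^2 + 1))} 5*pi*exp(-k)/4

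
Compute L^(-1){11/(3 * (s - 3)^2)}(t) 11 * t * exp(3 * t)/3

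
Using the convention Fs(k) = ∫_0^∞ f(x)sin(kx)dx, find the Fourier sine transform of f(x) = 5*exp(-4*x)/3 5*k/(3*(k^2 + 16))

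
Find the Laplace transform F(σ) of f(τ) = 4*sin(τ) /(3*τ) 4*atan(1/σ) /3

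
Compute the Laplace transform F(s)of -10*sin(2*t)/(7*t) -10*atan(2/s)/7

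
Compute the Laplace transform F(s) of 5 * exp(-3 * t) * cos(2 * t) 5 * (s + 3) /((s + 3) ^2 + 4) 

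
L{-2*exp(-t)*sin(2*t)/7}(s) -4/(7*(s + 1)^2 + 28)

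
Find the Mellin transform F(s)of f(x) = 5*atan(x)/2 -5*pi*sec(pi*s/2)/(4*s)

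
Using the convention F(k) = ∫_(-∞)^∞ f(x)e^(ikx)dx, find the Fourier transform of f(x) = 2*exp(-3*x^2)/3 2*sqrt(3)*sqrt(pi)*exp(-k^2/12)/9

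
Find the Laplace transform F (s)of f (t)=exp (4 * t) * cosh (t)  (s - 4)/ ( (s - 4)^2 - 1)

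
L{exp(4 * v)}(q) 1/(q - 4)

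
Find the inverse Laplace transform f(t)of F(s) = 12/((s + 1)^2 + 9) 4*exp(-t)*sin(3*t)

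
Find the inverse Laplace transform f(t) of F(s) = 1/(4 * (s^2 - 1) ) sinh(t) /4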